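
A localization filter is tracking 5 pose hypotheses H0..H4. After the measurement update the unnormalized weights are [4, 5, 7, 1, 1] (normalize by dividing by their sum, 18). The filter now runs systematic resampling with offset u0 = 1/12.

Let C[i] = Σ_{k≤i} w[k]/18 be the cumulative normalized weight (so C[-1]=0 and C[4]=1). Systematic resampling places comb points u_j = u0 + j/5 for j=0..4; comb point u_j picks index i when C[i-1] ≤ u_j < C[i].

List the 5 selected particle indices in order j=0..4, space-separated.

0 1 1 2 2

C = [2/9, 1/2, 8/9, 17/18, 1]
j=0: u_0=1/12 ∈ [0, 2/9) → index 0
j=1: u_1=17/60 ∈ [2/9, 1/2) → index 1
j=2: u_2=29/60 ∈ [2/9, 1/2) → index 1
j=3: u_3=41/60 ∈ [1/2, 8/9) → index 2
j=4: u_4=53/60 ∈ [1/2, 8/9) → index 2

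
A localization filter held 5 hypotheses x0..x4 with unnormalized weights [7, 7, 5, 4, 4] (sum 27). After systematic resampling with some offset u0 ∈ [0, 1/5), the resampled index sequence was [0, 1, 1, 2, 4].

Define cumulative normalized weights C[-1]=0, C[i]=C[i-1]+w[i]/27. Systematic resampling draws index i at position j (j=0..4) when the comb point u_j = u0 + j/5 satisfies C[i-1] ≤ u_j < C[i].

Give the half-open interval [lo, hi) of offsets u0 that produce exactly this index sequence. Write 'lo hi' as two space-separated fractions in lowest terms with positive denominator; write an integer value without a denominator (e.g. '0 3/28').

C = [7/27, 14/27, 19/27, 23/27, 1]
j=0 picked index 0: u0 ∈ [0, 7/27)
j=1 picked index 1: u0 ∈ [8/135, 43/135)
j=2 picked index 1: u0 ∈ [-19/135, 16/135)
j=3 picked index 2: u0 ∈ [-11/135, 14/135)
j=4 picked index 4: u0 ∈ [7/135, 1/5)
intersection: [8/135, 14/135)

8/135 14/135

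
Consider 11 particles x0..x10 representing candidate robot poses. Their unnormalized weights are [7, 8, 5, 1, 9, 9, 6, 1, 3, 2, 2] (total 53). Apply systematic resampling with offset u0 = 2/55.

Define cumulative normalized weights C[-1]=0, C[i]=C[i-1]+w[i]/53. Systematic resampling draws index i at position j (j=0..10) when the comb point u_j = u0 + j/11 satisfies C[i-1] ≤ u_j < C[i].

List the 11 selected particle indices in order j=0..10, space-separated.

C = [7/53, 15/53, 20/53, 21/53, 30/53, 39/53, 45/53, 46/53, 49/53, 51/53, 1]
j=0: u_0=2/55 ∈ [0, 7/53) → index 0
j=1: u_1=7/55 ∈ [0, 7/53) → index 0
j=2: u_2=12/55 ∈ [7/53, 15/53) → index 1
j=3: u_3=17/55 ∈ [15/53, 20/53) → index 2
j=4: u_4=2/5 ∈ [21/53, 30/53) → index 4
j=5: u_5=27/55 ∈ [21/53, 30/53) → index 4
j=6: u_6=32/55 ∈ [30/53, 39/53) → index 5
j=7: u_7=37/55 ∈ [30/53, 39/53) → index 5
j=8: u_8=42/55 ∈ [39/53, 45/53) → index 6
j=9: u_9=47/55 ∈ [45/53, 46/53) → index 7
j=10: u_10=52/55 ∈ [49/53, 51/53) → index 9

0 0 1 2 4 4 5 5 6 7 9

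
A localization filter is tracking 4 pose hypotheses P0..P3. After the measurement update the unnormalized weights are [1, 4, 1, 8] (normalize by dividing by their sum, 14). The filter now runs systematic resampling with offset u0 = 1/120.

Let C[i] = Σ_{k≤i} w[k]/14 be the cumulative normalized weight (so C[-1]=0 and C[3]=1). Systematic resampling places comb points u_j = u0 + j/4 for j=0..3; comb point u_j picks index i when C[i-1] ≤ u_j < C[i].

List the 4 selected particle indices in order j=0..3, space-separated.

C = [1/14, 5/14, 3/7, 1]
j=0: u_0=1/120 ∈ [0, 1/14) → index 0
j=1: u_1=31/120 ∈ [1/14, 5/14) → index 1
j=2: u_2=61/120 ∈ [3/7, 1) → index 3
j=3: u_3=91/120 ∈ [3/7, 1) → index 3

0 1 3 3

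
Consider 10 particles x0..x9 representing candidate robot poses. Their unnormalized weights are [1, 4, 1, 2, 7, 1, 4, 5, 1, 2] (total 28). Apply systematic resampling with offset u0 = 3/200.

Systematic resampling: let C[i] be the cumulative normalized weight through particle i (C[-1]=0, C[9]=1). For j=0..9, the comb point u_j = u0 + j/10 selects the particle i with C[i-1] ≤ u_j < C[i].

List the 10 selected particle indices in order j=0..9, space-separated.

C = [1/28, 5/28, 3/14, 2/7, 15/28, 4/7, 5/7, 25/28, 13/14, 1]
j=0: u_0=3/200 ∈ [0, 1/28) → index 0
j=1: u_1=23/200 ∈ [1/28, 5/28) → index 1
j=2: u_2=43/200 ∈ [3/14, 2/7) → index 3
j=3: u_3=63/200 ∈ [2/7, 15/28) → index 4
j=4: u_4=83/200 ∈ [2/7, 15/28) → index 4
j=5: u_5=103/200 ∈ [2/7, 15/28) → index 4
j=6: u_6=123/200 ∈ [4/7, 5/7) → index 6
j=7: u_7=143/200 ∈ [5/7, 25/28) → index 7
j=8: u_8=163/200 ∈ [5/7, 25/28) → index 7
j=9: u_9=183/200 ∈ [25/28, 13/14) → index 8

0 1 3 4 4 4 6 7 7 8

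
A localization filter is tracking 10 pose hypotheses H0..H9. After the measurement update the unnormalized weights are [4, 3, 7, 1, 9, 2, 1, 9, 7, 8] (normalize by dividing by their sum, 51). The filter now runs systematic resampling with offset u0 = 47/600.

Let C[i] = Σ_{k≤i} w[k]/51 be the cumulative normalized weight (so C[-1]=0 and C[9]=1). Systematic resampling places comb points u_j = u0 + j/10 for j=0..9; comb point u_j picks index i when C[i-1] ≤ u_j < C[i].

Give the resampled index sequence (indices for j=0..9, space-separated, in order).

C = [4/51, 7/51, 14/51, 5/17, 8/17, 26/51, 9/17, 12/17, 43/51, 1]
j=0: u_0=47/600 ∈ [0, 4/51) → index 0
j=1: u_1=107/600 ∈ [7/51, 14/51) → index 2
j=2: u_2=167/600 ∈ [14/51, 5/17) → index 3
j=3: u_3=227/600 ∈ [5/17, 8/17) → index 4
j=4: u_4=287/600 ∈ [8/17, 26/51) → index 5
j=5: u_5=347/600 ∈ [9/17, 12/17) → index 7
j=6: u_6=407/600 ∈ [9/17, 12/17) → index 7
j=7: u_7=467/600 ∈ [12/17, 43/51) → index 8
j=8: u_8=527/600 ∈ [43/51, 1) → index 9
j=9: u_9=587/600 ∈ [43/51, 1) → index 9

0 2 3 4 5 7 7 8 9 9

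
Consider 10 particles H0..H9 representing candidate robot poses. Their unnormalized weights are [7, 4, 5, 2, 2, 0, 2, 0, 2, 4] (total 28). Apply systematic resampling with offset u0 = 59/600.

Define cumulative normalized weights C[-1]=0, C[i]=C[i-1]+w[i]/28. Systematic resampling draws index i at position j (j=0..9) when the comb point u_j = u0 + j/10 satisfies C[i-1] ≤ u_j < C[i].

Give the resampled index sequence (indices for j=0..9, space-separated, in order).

C = [1/4, 11/28, 4/7, 9/14, 5/7, 5/7, 11/14, 11/14, 6/7, 1]
j=0: u_0=59/600 ∈ [0, 1/4) → index 0
j=1: u_1=119/600 ∈ [0, 1/4) → index 0
j=2: u_2=179/600 ∈ [1/4, 11/28) → index 1
j=3: u_3=239/600 ∈ [11/28, 4/7) → index 2
j=4: u_4=299/600 ∈ [11/28, 4/7) → index 2
j=5: u_5=359/600 ∈ [4/7, 9/14) → index 3
j=6: u_6=419/600 ∈ [9/14, 5/7) → index 4
j=7: u_7=479/600 ∈ [11/14, 6/7) → index 8
j=8: u_8=539/600 ∈ [6/7, 1) → index 9
j=9: u_9=599/600 ∈ [6/7, 1) → index 9

0 0 1 2 2 3 4 8 9 9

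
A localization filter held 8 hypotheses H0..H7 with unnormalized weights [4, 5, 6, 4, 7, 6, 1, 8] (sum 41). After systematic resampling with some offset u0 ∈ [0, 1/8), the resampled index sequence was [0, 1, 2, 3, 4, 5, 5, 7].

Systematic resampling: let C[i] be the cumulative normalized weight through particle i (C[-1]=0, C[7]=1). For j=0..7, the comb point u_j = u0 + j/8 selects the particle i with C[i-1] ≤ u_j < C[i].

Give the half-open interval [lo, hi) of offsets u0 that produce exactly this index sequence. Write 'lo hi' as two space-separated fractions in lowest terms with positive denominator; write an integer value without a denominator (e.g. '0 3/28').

3/328 5/164

C = [4/41, 9/41, 15/41, 19/41, 26/41, 32/41, 33/41, 1]
j=0 picked index 0: u0 ∈ [0, 4/41)
j=1 picked index 1: u0 ∈ [-9/328, 31/328)
j=2 picked index 2: u0 ∈ [-5/164, 19/164)
j=3 picked index 3: u0 ∈ [-3/328, 29/328)
j=4 picked index 4: u0 ∈ [-3/82, 11/82)
j=5 picked index 5: u0 ∈ [3/328, 51/328)
j=6 picked index 5: u0 ∈ [-19/164, 5/164)
j=7 picked index 7: u0 ∈ [-23/328, 1/8)
intersection: [3/328, 5/164)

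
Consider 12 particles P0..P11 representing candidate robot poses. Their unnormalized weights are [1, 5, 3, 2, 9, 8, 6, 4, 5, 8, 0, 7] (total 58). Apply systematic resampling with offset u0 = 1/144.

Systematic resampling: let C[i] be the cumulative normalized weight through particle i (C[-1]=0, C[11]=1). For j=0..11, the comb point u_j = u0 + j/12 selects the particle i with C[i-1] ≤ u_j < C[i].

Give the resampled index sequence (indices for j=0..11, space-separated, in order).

C = [1/58, 3/29, 9/58, 11/58, 10/29, 14/29, 17/29, 19/29, 43/58, 51/58, 51/58, 1]
j=0: u_0=1/144 ∈ [0, 1/58) → index 0
j=1: u_1=13/144 ∈ [1/58, 3/29) → index 1
j=2: u_2=25/144 ∈ [9/58, 11/58) → index 3
j=3: u_3=37/144 ∈ [11/58, 10/29) → index 4
j=4: u_4=49/144 ∈ [11/58, 10/29) → index 4
j=5: u_5=61/144 ∈ [10/29, 14/29) → index 5
j=6: u_6=73/144 ∈ [14/29, 17/29) → index 6
j=7: u_7=85/144 ∈ [17/29, 19/29) → index 7
j=8: u_8=97/144 ∈ [19/29, 43/58) → index 8
j=9: u_9=109/144 ∈ [43/58, 51/58) → index 9
j=10: u_10=121/144 ∈ [43/58, 51/58) → index 9
j=11: u_11=133/144 ∈ [51/58, 1) → index 11

0 1 3 4 4 5 6 7 8 9 9 11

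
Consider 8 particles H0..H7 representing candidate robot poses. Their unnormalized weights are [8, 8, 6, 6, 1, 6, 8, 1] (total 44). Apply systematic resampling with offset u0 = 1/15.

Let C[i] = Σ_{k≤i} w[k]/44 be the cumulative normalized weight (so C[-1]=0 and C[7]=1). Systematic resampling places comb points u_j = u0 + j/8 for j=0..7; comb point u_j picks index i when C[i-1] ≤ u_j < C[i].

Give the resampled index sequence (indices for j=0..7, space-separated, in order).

C = [2/11, 4/11, 1/2, 7/11, 29/44, 35/44, 43/44, 1]
j=0: u_0=1/15 ∈ [0, 2/11) → index 0
j=1: u_1=23/120 ∈ [2/11, 4/11) → index 1
j=2: u_2=19/60 ∈ [2/11, 4/11) → index 1
j=3: u_3=53/120 ∈ [4/11, 1/2) → index 2
j=4: u_4=17/30 ∈ [1/2, 7/11) → index 3
j=5: u_5=83/120 ∈ [29/44, 35/44) → index 5
j=6: u_6=49/60 ∈ [35/44, 43/44) → index 6
j=7: u_7=113/120 ∈ [35/44, 43/44) → index 6

0 1 1 2 3 5 6 6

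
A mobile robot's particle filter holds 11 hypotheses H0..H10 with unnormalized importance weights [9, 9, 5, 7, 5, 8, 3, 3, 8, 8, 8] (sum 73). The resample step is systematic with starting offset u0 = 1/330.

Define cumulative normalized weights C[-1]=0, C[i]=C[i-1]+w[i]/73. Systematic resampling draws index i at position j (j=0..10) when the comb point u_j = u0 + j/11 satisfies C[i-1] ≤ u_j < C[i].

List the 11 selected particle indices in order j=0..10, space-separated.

C = [9/73, 18/73, 23/73, 30/73, 35/73, 43/73, 46/73, 49/73, 57/73, 65/73, 1]
j=0: u_0=1/330 ∈ [0, 9/73) → index 0
j=1: u_1=31/330 ∈ [0, 9/73) → index 0
j=2: u_2=61/330 ∈ [9/73, 18/73) → index 1
j=3: u_3=91/330 ∈ [18/73, 23/73) → index 2
j=4: u_4=11/30 ∈ [23/73, 30/73) → index 3
j=5: u_5=151/330 ∈ [30/73, 35/73) → index 4
j=6: u_6=181/330 ∈ [35/73, 43/73) → index 5
j=7: u_7=211/330 ∈ [46/73, 49/73) → index 7
j=8: u_8=241/330 ∈ [49/73, 57/73) → index 8
j=9: u_9=271/330 ∈ [57/73, 65/73) → index 9
j=10: u_10=301/330 ∈ [65/73, 1) → index 10

0 0 1 2 3 4 5 7 8 9 10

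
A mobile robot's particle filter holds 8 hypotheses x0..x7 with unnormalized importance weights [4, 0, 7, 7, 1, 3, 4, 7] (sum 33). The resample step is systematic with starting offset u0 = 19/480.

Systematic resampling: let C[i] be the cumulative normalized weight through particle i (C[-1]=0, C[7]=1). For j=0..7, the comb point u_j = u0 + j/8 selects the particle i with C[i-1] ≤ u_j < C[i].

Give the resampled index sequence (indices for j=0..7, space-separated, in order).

0 2 2 3 3 5 7 7

C = [4/33, 4/33, 1/3, 6/11, 19/33, 2/3, 26/33, 1]
j=0: u_0=19/480 ∈ [0, 4/33) → index 0
j=1: u_1=79/480 ∈ [4/33, 1/3) → index 2
j=2: u_2=139/480 ∈ [4/33, 1/3) → index 2
j=3: u_3=199/480 ∈ [1/3, 6/11) → index 3
j=4: u_4=259/480 ∈ [1/3, 6/11) → index 3
j=5: u_5=319/480 ∈ [19/33, 2/3) → index 5
j=6: u_6=379/480 ∈ [26/33, 1) → index 7
j=7: u_7=439/480 ∈ [26/33, 1) → index 7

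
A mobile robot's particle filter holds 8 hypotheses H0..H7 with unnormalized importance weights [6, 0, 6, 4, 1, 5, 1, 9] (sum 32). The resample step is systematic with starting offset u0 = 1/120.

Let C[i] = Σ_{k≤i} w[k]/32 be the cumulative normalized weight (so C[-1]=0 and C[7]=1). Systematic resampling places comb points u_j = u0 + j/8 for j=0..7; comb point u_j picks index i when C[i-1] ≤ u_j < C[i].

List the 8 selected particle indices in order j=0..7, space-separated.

C = [3/16, 3/16, 3/8, 1/2, 17/32, 11/16, 23/32, 1]
j=0: u_0=1/120 ∈ [0, 3/16) → index 0
j=1: u_1=2/15 ∈ [0, 3/16) → index 0
j=2: u_2=31/120 ∈ [3/16, 3/8) → index 2
j=3: u_3=23/60 ∈ [3/8, 1/2) → index 3
j=4: u_4=61/120 ∈ [1/2, 17/32) → index 4
j=5: u_5=19/30 ∈ [17/32, 11/16) → index 5
j=6: u_6=91/120 ∈ [23/32, 1) → index 7
j=7: u_7=53/60 ∈ [23/32, 1) → index 7

0 0 2 3 4 5 7 7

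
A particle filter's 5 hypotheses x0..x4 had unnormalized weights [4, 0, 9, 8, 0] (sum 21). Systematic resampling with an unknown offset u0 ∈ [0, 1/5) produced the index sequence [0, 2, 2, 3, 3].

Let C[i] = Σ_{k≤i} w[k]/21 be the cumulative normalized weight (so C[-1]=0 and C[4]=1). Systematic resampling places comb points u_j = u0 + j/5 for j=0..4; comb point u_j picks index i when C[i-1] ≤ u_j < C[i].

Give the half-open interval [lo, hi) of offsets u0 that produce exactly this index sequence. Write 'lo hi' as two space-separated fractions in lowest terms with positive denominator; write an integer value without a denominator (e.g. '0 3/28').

C = [4/21, 4/21, 13/21, 1, 1]
j=0 picked index 0: u0 ∈ [0, 4/21)
j=1 picked index 2: u0 ∈ [-1/105, 44/105)
j=2 picked index 2: u0 ∈ [-22/105, 23/105)
j=3 picked index 3: u0 ∈ [2/105, 2/5)
j=4 picked index 3: u0 ∈ [-19/105, 1/5)
intersection: [2/105, 4/21)

2/105 4/21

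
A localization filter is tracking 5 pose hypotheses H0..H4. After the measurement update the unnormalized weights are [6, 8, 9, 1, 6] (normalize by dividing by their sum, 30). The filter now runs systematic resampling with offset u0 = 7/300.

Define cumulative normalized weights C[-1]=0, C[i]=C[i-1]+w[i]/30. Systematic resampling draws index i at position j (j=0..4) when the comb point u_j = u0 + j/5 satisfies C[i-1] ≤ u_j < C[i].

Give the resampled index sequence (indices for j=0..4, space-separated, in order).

0 1 1 2 4

C = [1/5, 7/15, 23/30, 4/5, 1]
j=0: u_0=7/300 ∈ [0, 1/5) → index 0
j=1: u_1=67/300 ∈ [1/5, 7/15) → index 1
j=2: u_2=127/300 ∈ [1/5, 7/15) → index 1
j=3: u_3=187/300 ∈ [7/15, 23/30) → index 2
j=4: u_4=247/300 ∈ [4/5, 1) → index 4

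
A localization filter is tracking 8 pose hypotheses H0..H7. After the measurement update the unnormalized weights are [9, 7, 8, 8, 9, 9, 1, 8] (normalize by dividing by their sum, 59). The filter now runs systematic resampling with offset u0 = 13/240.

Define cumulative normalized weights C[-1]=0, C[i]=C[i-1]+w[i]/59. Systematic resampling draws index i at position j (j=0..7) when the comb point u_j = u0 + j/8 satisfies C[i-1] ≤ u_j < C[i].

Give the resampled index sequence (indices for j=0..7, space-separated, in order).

C = [9/59, 16/59, 24/59, 32/59, 41/59, 50/59, 51/59, 1]
j=0: u_0=13/240 ∈ [0, 9/59) → index 0
j=1: u_1=43/240 ∈ [9/59, 16/59) → index 1
j=2: u_2=73/240 ∈ [16/59, 24/59) → index 2
j=3: u_3=103/240 ∈ [24/59, 32/59) → index 3
j=4: u_4=133/240 ∈ [32/59, 41/59) → index 4
j=5: u_5=163/240 ∈ [32/59, 41/59) → index 4
j=6: u_6=193/240 ∈ [41/59, 50/59) → index 5
j=7: u_7=223/240 ∈ [51/59, 1) → index 7

0 1 2 3 4 4 5 7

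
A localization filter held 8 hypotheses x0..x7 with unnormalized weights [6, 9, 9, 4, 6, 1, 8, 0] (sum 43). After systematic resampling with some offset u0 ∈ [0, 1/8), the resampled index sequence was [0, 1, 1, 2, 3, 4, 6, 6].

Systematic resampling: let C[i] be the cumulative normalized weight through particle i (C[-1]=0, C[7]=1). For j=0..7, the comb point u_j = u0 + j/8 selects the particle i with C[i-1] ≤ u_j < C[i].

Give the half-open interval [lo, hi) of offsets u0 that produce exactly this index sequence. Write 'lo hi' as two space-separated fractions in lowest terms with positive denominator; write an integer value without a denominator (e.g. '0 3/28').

C = [6/43, 15/43, 24/43, 28/43, 34/43, 35/43, 1, 1]
j=0 picked index 0: u0 ∈ [0, 6/43)
j=1 picked index 1: u0 ∈ [5/344, 77/344)
j=2 picked index 1: u0 ∈ [-19/172, 17/172)
j=3 picked index 2: u0 ∈ [-9/344, 63/344)
j=4 picked index 3: u0 ∈ [5/86, 13/86)
j=5 picked index 4: u0 ∈ [9/344, 57/344)
j=6 picked index 6: u0 ∈ [11/172, 1/4)
j=7 picked index 6: u0 ∈ [-21/344, 1/8)
intersection: [11/172, 17/172)

11/172 17/172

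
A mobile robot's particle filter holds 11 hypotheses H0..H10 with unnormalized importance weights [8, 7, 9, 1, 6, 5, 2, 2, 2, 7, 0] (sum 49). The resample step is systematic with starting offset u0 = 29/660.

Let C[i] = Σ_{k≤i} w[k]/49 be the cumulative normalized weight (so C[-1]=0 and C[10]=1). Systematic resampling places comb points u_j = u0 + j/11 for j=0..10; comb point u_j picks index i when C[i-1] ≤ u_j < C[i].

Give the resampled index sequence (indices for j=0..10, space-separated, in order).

C = [8/49, 15/49, 24/49, 25/49, 31/49, 36/49, 38/49, 40/49, 6/7, 1, 1]
j=0: u_0=29/660 ∈ [0, 8/49) → index 0
j=1: u_1=89/660 ∈ [0, 8/49) → index 0
j=2: u_2=149/660 ∈ [8/49, 15/49) → index 1
j=3: u_3=19/60 ∈ [15/49, 24/49) → index 2
j=4: u_4=269/660 ∈ [15/49, 24/49) → index 2
j=5: u_5=329/660 ∈ [24/49, 25/49) → index 3
j=6: u_6=389/660 ∈ [25/49, 31/49) → index 4
j=7: u_7=449/660 ∈ [31/49, 36/49) → index 5
j=8: u_8=509/660 ∈ [36/49, 38/49) → index 6
j=9: u_9=569/660 ∈ [6/7, 1) → index 9
j=10: u_10=629/660 ∈ [6/7, 1) → index 9

0 0 1 2 2 3 4 5 6 9 9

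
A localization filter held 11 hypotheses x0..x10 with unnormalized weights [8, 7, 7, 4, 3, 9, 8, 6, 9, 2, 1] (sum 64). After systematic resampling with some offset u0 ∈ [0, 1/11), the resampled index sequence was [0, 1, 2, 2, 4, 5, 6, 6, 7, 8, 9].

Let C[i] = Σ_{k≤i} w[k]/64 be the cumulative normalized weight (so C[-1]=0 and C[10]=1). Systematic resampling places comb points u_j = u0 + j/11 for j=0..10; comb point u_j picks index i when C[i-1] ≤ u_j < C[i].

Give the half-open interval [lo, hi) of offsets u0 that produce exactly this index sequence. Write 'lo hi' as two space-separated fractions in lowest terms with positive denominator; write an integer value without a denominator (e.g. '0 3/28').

37/704 25/352

C = [1/8, 15/64, 11/32, 13/32, 29/64, 19/32, 23/32, 13/16, 61/64, 63/64, 1]
j=0 picked index 0: u0 ∈ [0, 1/8)
j=1 picked index 1: u0 ∈ [3/88, 101/704)
j=2 picked index 2: u0 ∈ [37/704, 57/352)
j=3 picked index 2: u0 ∈ [-27/704, 25/352)
j=4 picked index 4: u0 ∈ [15/352, 63/704)
j=5 picked index 5: u0 ∈ [-1/704, 49/352)
j=6 picked index 6: u0 ∈ [17/352, 61/352)
j=7 picked index 6: u0 ∈ [-15/352, 29/352)
j=8 picked index 7: u0 ∈ [-3/352, 15/176)
j=9 picked index 8: u0 ∈ [-1/176, 95/704)
j=10 picked index 9: u0 ∈ [31/704, 53/704)
intersection: [37/704, 25/352)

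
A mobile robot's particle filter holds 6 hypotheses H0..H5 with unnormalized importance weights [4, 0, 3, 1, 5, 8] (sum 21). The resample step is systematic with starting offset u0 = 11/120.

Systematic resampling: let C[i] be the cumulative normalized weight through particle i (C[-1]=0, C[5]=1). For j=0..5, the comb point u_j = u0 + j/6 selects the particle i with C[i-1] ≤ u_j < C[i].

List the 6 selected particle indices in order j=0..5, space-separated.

C = [4/21, 4/21, 1/3, 8/21, 13/21, 1]
j=0: u_0=11/120 ∈ [0, 4/21) → index 0
j=1: u_1=31/120 ∈ [4/21, 1/3) → index 2
j=2: u_2=17/40 ∈ [8/21, 13/21) → index 4
j=3: u_3=71/120 ∈ [8/21, 13/21) → index 4
j=4: u_4=91/120 ∈ [13/21, 1) → index 5
j=5: u_5=37/40 ∈ [13/21, 1) → index 5

0 2 4 4 5 5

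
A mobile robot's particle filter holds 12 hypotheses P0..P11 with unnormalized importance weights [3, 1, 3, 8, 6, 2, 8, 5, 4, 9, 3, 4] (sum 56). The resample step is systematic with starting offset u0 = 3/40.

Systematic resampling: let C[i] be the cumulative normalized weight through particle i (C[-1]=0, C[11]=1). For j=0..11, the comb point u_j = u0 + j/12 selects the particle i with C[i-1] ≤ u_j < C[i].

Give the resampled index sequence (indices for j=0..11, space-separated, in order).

2 3 3 4 5 6 7 8 9 9 10 11

C = [3/56, 1/14, 1/8, 15/56, 3/8, 23/56, 31/56, 9/14, 5/7, 7/8, 13/14, 1]
j=0: u_0=3/40 ∈ [1/14, 1/8) → index 2
j=1: u_1=19/120 ∈ [1/8, 15/56) → index 3
j=2: u_2=29/120 ∈ [1/8, 15/56) → index 3
j=3: u_3=13/40 ∈ [15/56, 3/8) → index 4
j=4: u_4=49/120 ∈ [3/8, 23/56) → index 5
j=5: u_5=59/120 ∈ [23/56, 31/56) → index 6
j=6: u_6=23/40 ∈ [31/56, 9/14) → index 7
j=7: u_7=79/120 ∈ [9/14, 5/7) → index 8
j=8: u_8=89/120 ∈ [5/7, 7/8) → index 9
j=9: u_9=33/40 ∈ [5/7, 7/8) → index 9
j=10: u_10=109/120 ∈ [7/8, 13/14) → index 10
j=11: u_11=119/120 ∈ [13/14, 1) → index 11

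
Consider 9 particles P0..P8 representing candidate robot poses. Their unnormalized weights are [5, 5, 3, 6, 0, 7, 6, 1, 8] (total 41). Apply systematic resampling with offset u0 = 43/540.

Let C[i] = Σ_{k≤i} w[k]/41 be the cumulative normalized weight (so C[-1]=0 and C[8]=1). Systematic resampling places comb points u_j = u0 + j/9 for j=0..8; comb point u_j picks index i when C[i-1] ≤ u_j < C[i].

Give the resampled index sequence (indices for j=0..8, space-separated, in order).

C = [5/41, 10/41, 13/41, 19/41, 19/41, 26/41, 32/41, 33/41, 1]
j=0: u_0=43/540 ∈ [0, 5/41) → index 0
j=1: u_1=103/540 ∈ [5/41, 10/41) → index 1
j=2: u_2=163/540 ∈ [10/41, 13/41) → index 2
j=3: u_3=223/540 ∈ [13/41, 19/41) → index 3
j=4: u_4=283/540 ∈ [19/41, 26/41) → index 5
j=5: u_5=343/540 ∈ [26/41, 32/41) → index 6
j=6: u_6=403/540 ∈ [26/41, 32/41) → index 6
j=7: u_7=463/540 ∈ [33/41, 1) → index 8
j=8: u_8=523/540 ∈ [33/41, 1) → index 8

0 1 2 3 5 6 6 8 8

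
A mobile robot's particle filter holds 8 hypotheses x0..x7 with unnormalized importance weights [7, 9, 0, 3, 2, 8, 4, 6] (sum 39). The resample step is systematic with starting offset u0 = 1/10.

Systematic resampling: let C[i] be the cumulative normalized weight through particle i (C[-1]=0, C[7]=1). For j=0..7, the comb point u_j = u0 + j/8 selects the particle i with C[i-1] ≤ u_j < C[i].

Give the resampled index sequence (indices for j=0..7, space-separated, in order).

C = [7/39, 16/39, 16/39, 19/39, 7/13, 29/39, 11/13, 1]
j=0: u_0=1/10 ∈ [0, 7/39) → index 0
j=1: u_1=9/40 ∈ [7/39, 16/39) → index 1
j=2: u_2=7/20 ∈ [7/39, 16/39) → index 1
j=3: u_3=19/40 ∈ [16/39, 19/39) → index 3
j=4: u_4=3/5 ∈ [7/13, 29/39) → index 5
j=5: u_5=29/40 ∈ [7/13, 29/39) → index 5
j=6: u_6=17/20 ∈ [11/13, 1) → index 7
j=7: u_7=39/40 ∈ [11/13, 1) → index 7

0 1 1 3 5 5 7 7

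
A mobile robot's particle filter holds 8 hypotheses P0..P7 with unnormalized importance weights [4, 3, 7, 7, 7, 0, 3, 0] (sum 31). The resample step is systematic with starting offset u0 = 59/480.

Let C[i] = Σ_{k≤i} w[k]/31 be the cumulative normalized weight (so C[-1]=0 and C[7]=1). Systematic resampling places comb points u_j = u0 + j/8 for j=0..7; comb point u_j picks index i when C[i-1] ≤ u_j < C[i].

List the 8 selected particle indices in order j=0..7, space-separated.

C = [4/31, 7/31, 14/31, 21/31, 28/31, 28/31, 1, 1]
j=0: u_0=59/480 ∈ [0, 4/31) → index 0
j=1: u_1=119/480 ∈ [7/31, 14/31) → index 2
j=2: u_2=179/480 ∈ [7/31, 14/31) → index 2
j=3: u_3=239/480 ∈ [14/31, 21/31) → index 3
j=4: u_4=299/480 ∈ [14/31, 21/31) → index 3
j=5: u_5=359/480 ∈ [21/31, 28/31) → index 4
j=6: u_6=419/480 ∈ [21/31, 28/31) → index 4
j=7: u_7=479/480 ∈ [28/31, 1) → index 6

0 2 2 3 3 4 4 6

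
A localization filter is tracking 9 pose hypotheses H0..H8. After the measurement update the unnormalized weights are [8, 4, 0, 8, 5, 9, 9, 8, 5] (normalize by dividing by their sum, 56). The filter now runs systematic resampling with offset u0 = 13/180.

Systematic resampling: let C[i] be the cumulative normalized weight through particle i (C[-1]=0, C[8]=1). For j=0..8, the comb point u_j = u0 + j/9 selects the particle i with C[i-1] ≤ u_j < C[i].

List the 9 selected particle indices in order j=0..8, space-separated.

C = [1/7, 3/14, 3/14, 5/14, 25/56, 17/28, 43/56, 51/56, 1]
j=0: u_0=13/180 ∈ [0, 1/7) → index 0
j=1: u_1=11/60 ∈ [1/7, 3/14) → index 1
j=2: u_2=53/180 ∈ [3/14, 5/14) → index 3
j=3: u_3=73/180 ∈ [5/14, 25/56) → index 4
j=4: u_4=31/60 ∈ [25/56, 17/28) → index 5
j=5: u_5=113/180 ∈ [17/28, 43/56) → index 6
j=6: u_6=133/180 ∈ [17/28, 43/56) → index 6
j=7: u_7=17/20 ∈ [43/56, 51/56) → index 7
j=8: u_8=173/180 ∈ [51/56, 1) → index 8

0 1 3 4 5 6 6 7 8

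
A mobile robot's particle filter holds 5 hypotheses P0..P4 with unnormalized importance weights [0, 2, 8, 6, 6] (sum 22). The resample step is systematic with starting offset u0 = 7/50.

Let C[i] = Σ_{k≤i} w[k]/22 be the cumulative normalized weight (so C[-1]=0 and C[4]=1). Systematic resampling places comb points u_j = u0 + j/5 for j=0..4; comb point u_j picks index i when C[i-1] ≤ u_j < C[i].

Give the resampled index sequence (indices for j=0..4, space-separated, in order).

C = [0, 1/11, 5/11, 8/11, 1]
j=0: u_0=7/50 ∈ [1/11, 5/11) → index 2
j=1: u_1=17/50 ∈ [1/11, 5/11) → index 2
j=2: u_2=27/50 ∈ [5/11, 8/11) → index 3
j=3: u_3=37/50 ∈ [8/11, 1) → index 4
j=4: u_4=47/50 ∈ [8/11, 1) → index 4

2 2 3 4 4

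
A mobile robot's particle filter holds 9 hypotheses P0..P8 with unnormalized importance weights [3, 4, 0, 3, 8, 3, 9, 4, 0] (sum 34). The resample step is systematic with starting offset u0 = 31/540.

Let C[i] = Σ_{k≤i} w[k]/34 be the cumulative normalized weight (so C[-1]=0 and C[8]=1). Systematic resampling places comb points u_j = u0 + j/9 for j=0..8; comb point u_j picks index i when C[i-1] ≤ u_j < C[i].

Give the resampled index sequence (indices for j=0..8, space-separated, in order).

0 1 3 4 4 5 6 6 7

C = [3/34, 7/34, 7/34, 5/17, 9/17, 21/34, 15/17, 1, 1]
j=0: u_0=31/540 ∈ [0, 3/34) → index 0
j=1: u_1=91/540 ∈ [3/34, 7/34) → index 1
j=2: u_2=151/540 ∈ [7/34, 5/17) → index 3
j=3: u_3=211/540 ∈ [5/17, 9/17) → index 4
j=4: u_4=271/540 ∈ [5/17, 9/17) → index 4
j=5: u_5=331/540 ∈ [9/17, 21/34) → index 5
j=6: u_6=391/540 ∈ [21/34, 15/17) → index 6
j=7: u_7=451/540 ∈ [21/34, 15/17) → index 6
j=8: u_8=511/540 ∈ [15/17, 1) → index 7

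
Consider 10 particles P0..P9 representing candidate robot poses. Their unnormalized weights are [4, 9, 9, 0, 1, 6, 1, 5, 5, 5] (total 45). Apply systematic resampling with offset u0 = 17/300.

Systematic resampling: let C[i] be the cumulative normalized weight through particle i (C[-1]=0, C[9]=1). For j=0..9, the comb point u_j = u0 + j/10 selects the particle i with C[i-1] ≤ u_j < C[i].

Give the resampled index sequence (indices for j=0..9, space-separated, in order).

C = [4/45, 13/45, 22/45, 22/45, 23/45, 29/45, 2/3, 7/9, 8/9, 1]
j=0: u_0=17/300 ∈ [0, 4/45) → index 0
j=1: u_1=47/300 ∈ [4/45, 13/45) → index 1
j=2: u_2=77/300 ∈ [4/45, 13/45) → index 1
j=3: u_3=107/300 ∈ [13/45, 22/45) → index 2
j=4: u_4=137/300 ∈ [13/45, 22/45) → index 2
j=5: u_5=167/300 ∈ [23/45, 29/45) → index 5
j=6: u_6=197/300 ∈ [29/45, 2/3) → index 6
j=7: u_7=227/300 ∈ [2/3, 7/9) → index 7
j=8: u_8=257/300 ∈ [7/9, 8/9) → index 8
j=9: u_9=287/300 ∈ [8/9, 1) → index 9

0 1 1 2 2 5 6 7 8 9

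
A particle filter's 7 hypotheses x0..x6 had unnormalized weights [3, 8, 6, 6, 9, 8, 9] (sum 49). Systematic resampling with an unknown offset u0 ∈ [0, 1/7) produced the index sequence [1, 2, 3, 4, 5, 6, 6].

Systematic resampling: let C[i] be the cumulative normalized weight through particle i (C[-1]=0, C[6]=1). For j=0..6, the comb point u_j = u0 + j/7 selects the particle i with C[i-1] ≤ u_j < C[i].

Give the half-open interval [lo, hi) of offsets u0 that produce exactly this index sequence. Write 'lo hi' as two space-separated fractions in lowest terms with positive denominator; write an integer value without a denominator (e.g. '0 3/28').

C = [3/49, 11/49, 17/49, 23/49, 32/49, 40/49, 1]
j=0 picked index 1: u0 ∈ [3/49, 11/49)
j=1 picked index 2: u0 ∈ [4/49, 10/49)
j=2 picked index 3: u0 ∈ [3/49, 9/49)
j=3 picked index 4: u0 ∈ [2/49, 11/49)
j=4 picked index 5: u0 ∈ [4/49, 12/49)
j=5 picked index 6: u0 ∈ [5/49, 2/7)
j=6 picked index 6: u0 ∈ [-2/49, 1/7)
intersection: [5/49, 1/7)

5/49 1/7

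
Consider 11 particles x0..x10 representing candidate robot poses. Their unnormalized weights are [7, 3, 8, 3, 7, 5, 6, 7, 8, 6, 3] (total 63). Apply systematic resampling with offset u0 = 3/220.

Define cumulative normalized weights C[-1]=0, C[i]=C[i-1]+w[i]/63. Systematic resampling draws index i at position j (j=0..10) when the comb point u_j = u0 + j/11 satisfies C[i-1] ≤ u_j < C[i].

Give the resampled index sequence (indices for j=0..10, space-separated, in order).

0 0 2 3 4 5 6 7 8 8 9

C = [1/9, 10/63, 2/7, 1/3, 4/9, 11/21, 13/21, 46/63, 6/7, 20/21, 1]
j=0: u_0=3/220 ∈ [0, 1/9) → index 0
j=1: u_1=23/220 ∈ [0, 1/9) → index 0
j=2: u_2=43/220 ∈ [10/63, 2/7) → index 2
j=3: u_3=63/220 ∈ [2/7, 1/3) → index 3
j=4: u_4=83/220 ∈ [1/3, 4/9) → index 4
j=5: u_5=103/220 ∈ [4/9, 11/21) → index 5
j=6: u_6=123/220 ∈ [11/21, 13/21) → index 6
j=7: u_7=13/20 ∈ [13/21, 46/63) → index 7
j=8: u_8=163/220 ∈ [46/63, 6/7) → index 8
j=9: u_9=183/220 ∈ [46/63, 6/7) → index 8
j=10: u_10=203/220 ∈ [6/7, 20/21) → index 9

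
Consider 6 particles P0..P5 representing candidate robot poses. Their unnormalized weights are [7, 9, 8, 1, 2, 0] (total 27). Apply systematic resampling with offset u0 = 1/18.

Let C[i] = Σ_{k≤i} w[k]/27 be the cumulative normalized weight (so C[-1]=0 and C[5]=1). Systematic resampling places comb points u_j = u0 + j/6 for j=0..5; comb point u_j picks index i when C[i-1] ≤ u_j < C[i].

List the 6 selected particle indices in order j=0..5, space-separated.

0 0 1 1 2 3

C = [7/27, 16/27, 8/9, 25/27, 1, 1]
j=0: u_0=1/18 ∈ [0, 7/27) → index 0
j=1: u_1=2/9 ∈ [0, 7/27) → index 0
j=2: u_2=7/18 ∈ [7/27, 16/27) → index 1
j=3: u_3=5/9 ∈ [7/27, 16/27) → index 1
j=4: u_4=13/18 ∈ [16/27, 8/9) → index 2
j=5: u_5=8/9 ∈ [8/9, 25/27) → index 3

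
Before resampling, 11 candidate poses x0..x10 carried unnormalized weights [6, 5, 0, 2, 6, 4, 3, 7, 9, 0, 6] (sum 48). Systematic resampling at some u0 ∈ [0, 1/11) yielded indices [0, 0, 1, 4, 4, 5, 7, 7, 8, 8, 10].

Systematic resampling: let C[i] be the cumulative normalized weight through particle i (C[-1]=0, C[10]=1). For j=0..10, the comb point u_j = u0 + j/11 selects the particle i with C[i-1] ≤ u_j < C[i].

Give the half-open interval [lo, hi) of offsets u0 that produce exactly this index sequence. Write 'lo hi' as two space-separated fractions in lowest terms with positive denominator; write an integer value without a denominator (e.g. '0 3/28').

0 13/528

C = [1/8, 11/48, 11/48, 13/48, 19/48, 23/48, 13/24, 11/16, 7/8, 7/8, 1]
j=0 picked index 0: u0 ∈ [0, 1/8)
j=1 picked index 0: u0 ∈ [-1/11, 3/88)
j=2 picked index 1: u0 ∈ [-5/88, 25/528)
j=3 picked index 4: u0 ∈ [-1/528, 65/528)
j=4 picked index 4: u0 ∈ [-49/528, 17/528)
j=5 picked index 5: u0 ∈ [-31/528, 13/528)
j=6 picked index 7: u0 ∈ [-1/264, 25/176)
j=7 picked index 7: u0 ∈ [-25/264, 9/176)
j=8 picked index 8: u0 ∈ [-7/176, 13/88)
j=9 picked index 8: u0 ∈ [-23/176, 5/88)
j=10 picked index 10: u0 ∈ [-3/88, 1/11)
intersection: [0, 13/528)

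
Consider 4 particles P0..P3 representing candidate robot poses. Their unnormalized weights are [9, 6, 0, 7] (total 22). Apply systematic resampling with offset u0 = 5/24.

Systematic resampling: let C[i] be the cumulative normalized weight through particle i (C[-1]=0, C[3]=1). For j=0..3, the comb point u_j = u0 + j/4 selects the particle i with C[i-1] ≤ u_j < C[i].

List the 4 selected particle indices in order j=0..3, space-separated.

C = [9/22, 15/22, 15/22, 1]
j=0: u_0=5/24 ∈ [0, 9/22) → index 0
j=1: u_1=11/24 ∈ [9/22, 15/22) → index 1
j=2: u_2=17/24 ∈ [15/22, 1) → index 3
j=3: u_3=23/24 ∈ [15/22, 1) → index 3

0 1 3 3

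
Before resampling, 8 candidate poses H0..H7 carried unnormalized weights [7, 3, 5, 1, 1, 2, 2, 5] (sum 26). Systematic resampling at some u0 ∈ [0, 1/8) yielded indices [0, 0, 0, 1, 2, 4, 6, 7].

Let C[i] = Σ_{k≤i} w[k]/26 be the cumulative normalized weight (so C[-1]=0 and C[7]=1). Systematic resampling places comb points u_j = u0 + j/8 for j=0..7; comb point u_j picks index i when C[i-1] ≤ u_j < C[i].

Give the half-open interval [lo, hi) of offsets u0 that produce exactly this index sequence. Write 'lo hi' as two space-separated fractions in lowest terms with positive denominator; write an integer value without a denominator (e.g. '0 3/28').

C = [7/26, 5/13, 15/26, 8/13, 17/26, 19/26, 21/26, 1]
j=0 picked index 0: u0 ∈ [0, 7/26)
j=1 picked index 0: u0 ∈ [-1/8, 15/104)
j=2 picked index 0: u0 ∈ [-1/4, 1/52)
j=3 picked index 1: u0 ∈ [-11/104, 1/104)
j=4 picked index 2: u0 ∈ [-3/26, 1/13)
j=5 picked index 4: u0 ∈ [-1/104, 3/104)
j=6 picked index 6: u0 ∈ [-1/52, 3/52)
j=7 picked index 7: u0 ∈ [-7/104, 1/8)
intersection: [0, 1/104)

0 1/104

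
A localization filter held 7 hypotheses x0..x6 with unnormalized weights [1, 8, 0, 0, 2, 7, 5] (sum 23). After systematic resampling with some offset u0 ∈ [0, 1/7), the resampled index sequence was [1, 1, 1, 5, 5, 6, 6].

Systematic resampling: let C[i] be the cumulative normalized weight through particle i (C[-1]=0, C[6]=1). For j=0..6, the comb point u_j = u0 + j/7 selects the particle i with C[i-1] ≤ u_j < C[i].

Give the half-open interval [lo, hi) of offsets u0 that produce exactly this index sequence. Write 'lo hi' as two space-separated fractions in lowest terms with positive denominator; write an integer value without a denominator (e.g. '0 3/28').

11/161 17/161

C = [1/23, 9/23, 9/23, 9/23, 11/23, 18/23, 1]
j=0 picked index 1: u0 ∈ [1/23, 9/23)
j=1 picked index 1: u0 ∈ [-16/161, 40/161)
j=2 picked index 1: u0 ∈ [-39/161, 17/161)
j=3 picked index 5: u0 ∈ [8/161, 57/161)
j=4 picked index 5: u0 ∈ [-15/161, 34/161)
j=5 picked index 6: u0 ∈ [11/161, 2/7)
j=6 picked index 6: u0 ∈ [-12/161, 1/7)
intersection: [11/161, 17/161)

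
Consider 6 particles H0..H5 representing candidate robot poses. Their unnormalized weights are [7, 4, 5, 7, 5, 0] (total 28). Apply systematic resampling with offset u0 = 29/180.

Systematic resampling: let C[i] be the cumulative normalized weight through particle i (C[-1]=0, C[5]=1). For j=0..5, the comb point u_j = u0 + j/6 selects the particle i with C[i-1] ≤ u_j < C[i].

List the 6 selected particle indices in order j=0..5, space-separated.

C = [1/4, 11/28, 4/7, 23/28, 1, 1]
j=0: u_0=29/180 ∈ [0, 1/4) → index 0
j=1: u_1=59/180 ∈ [1/4, 11/28) → index 1
j=2: u_2=89/180 ∈ [11/28, 4/7) → index 2
j=3: u_3=119/180 ∈ [4/7, 23/28) → index 3
j=4: u_4=149/180 ∈ [23/28, 1) → index 4
j=5: u_5=179/180 ∈ [23/28, 1) → index 4

0 1 2 3 4 4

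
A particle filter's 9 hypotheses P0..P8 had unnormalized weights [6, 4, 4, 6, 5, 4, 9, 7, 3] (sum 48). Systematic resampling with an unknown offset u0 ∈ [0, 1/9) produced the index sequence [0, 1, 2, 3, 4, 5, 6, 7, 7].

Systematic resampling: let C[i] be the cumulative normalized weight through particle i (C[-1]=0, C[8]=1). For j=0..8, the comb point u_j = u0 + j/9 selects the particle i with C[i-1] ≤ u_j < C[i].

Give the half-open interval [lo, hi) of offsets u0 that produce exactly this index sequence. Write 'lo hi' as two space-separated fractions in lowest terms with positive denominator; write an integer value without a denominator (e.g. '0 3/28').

1/72 7/144

C = [1/8, 5/24, 7/24, 5/12, 25/48, 29/48, 19/24, 15/16, 1]
j=0 picked index 0: u0 ∈ [0, 1/8)
j=1 picked index 1: u0 ∈ [1/72, 7/72)
j=2 picked index 2: u0 ∈ [-1/72, 5/72)
j=3 picked index 3: u0 ∈ [-1/24, 1/12)
j=4 picked index 4: u0 ∈ [-1/36, 11/144)
j=5 picked index 5: u0 ∈ [-5/144, 7/144)
j=6 picked index 6: u0 ∈ [-1/16, 1/8)
j=7 picked index 7: u0 ∈ [1/72, 23/144)
j=8 picked index 7: u0 ∈ [-7/72, 7/144)
intersection: [1/72, 7/144)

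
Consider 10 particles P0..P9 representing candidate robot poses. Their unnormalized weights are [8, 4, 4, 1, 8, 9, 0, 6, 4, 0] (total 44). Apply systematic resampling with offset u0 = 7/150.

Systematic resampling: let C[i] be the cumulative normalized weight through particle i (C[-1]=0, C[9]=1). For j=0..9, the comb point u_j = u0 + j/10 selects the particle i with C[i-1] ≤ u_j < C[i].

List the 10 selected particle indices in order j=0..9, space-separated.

C = [2/11, 3/11, 4/11, 17/44, 25/44, 17/22, 17/22, 10/11, 1, 1]
j=0: u_0=7/150 ∈ [0, 2/11) → index 0
j=1: u_1=11/75 ∈ [0, 2/11) → index 0
j=2: u_2=37/150 ∈ [2/11, 3/11) → index 1
j=3: u_3=26/75 ∈ [3/11, 4/11) → index 2
j=4: u_4=67/150 ∈ [17/44, 25/44) → index 4
j=5: u_5=41/75 ∈ [17/44, 25/44) → index 4
j=6: u_6=97/150 ∈ [25/44, 17/22) → index 5
j=7: u_7=56/75 ∈ [25/44, 17/22) → index 5
j=8: u_8=127/150 ∈ [17/22, 10/11) → index 7
j=9: u_9=71/75 ∈ [10/11, 1) → index 8

0 0 1 2 4 4 5 5 7 8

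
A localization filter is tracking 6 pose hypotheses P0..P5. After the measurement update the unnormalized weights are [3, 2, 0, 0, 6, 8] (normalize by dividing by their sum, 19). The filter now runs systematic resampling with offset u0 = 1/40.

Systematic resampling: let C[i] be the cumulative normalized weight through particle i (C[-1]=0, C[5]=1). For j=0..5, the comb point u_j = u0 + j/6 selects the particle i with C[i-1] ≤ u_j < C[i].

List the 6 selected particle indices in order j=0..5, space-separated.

C = [3/19, 5/19, 5/19, 5/19, 11/19, 1]
j=0: u_0=1/40 ∈ [0, 3/19) → index 0
j=1: u_1=23/120 ∈ [3/19, 5/19) → index 1
j=2: u_2=43/120 ∈ [5/19, 11/19) → index 4
j=3: u_3=21/40 ∈ [5/19, 11/19) → index 4
j=4: u_4=83/120 ∈ [11/19, 1) → index 5
j=5: u_5=103/120 ∈ [11/19, 1) → index 5

0 1 4 4 5 5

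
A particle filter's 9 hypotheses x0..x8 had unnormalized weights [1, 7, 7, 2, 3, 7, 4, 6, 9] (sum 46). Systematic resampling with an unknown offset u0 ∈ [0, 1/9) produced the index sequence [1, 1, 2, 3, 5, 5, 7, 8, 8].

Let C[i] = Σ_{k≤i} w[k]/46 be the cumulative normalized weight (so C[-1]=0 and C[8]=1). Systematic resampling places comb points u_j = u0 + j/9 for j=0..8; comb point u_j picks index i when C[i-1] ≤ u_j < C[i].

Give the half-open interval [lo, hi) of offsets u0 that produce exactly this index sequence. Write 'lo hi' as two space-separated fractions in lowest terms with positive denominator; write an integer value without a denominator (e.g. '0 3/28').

C = [1/46, 4/23, 15/46, 17/46, 10/23, 27/46, 31/46, 37/46, 1]
j=0 picked index 1: u0 ∈ [1/46, 4/23)
j=1 picked index 1: u0 ∈ [-37/414, 13/207)
j=2 picked index 2: u0 ∈ [-10/207, 43/414)
j=3 picked index 3: u0 ∈ [-1/138, 5/138)
j=4 picked index 5: u0 ∈ [-2/207, 59/414)
j=5 picked index 5: u0 ∈ [-25/207, 13/414)
j=6 picked index 7: u0 ∈ [1/138, 19/138)
j=7 picked index 8: u0 ∈ [11/414, 2/9)
j=8 picked index 8: u0 ∈ [-35/414, 1/9)
intersection: [11/414, 13/414)

11/414 13/414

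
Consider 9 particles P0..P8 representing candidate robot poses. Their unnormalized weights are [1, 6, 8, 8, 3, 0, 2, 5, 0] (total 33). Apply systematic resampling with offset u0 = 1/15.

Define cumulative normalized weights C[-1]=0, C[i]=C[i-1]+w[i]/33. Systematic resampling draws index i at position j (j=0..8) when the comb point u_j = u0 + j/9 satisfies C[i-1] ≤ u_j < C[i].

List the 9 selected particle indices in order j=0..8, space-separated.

C = [1/33, 7/33, 5/11, 23/33, 26/33, 26/33, 28/33, 1, 1]
j=0: u_0=1/15 ∈ [1/33, 7/33) → index 1
j=1: u_1=8/45 ∈ [1/33, 7/33) → index 1
j=2: u_2=13/45 ∈ [7/33, 5/11) → index 2
j=3: u_3=2/5 ∈ [7/33, 5/11) → index 2
j=4: u_4=23/45 ∈ [5/11, 23/33) → index 3
j=5: u_5=28/45 ∈ [5/11, 23/33) → index 3
j=6: u_6=11/15 ∈ [23/33, 26/33) → index 4
j=7: u_7=38/45 ∈ [26/33, 28/33) → index 6
j=8: u_8=43/45 ∈ [28/33, 1) → index 7

1 1 2 2 3 3 4 6 7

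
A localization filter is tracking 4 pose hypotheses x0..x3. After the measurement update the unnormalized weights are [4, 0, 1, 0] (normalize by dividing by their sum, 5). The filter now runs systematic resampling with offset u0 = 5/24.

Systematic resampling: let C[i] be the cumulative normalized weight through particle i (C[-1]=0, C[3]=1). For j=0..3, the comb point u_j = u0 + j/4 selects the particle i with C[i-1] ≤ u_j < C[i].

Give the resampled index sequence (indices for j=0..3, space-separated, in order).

C = [4/5, 4/5, 1, 1]
j=0: u_0=5/24 ∈ [0, 4/5) → index 0
j=1: u_1=11/24 ∈ [0, 4/5) → index 0
j=2: u_2=17/24 ∈ [0, 4/5) → index 0
j=3: u_3=23/24 ∈ [4/5, 1) → index 2

0 0 0 2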